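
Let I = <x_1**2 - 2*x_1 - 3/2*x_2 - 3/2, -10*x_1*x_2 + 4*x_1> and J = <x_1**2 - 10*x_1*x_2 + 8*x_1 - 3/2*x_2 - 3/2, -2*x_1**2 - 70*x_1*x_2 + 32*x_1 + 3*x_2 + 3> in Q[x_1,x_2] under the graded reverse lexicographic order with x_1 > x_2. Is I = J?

No, the ideals differ.

For a fixed monomial order, each ideal has a unique reduced Gröbner basis; comparing bases decides equality.
Buchberger on the first generating set:
f_1 = x_1**2 - 2*x_1 - 3/2*x_2 - 3/2, LT = x_1**2.
f_2 = -10*x_1*x_2 + 4*x_1, LT = x_1*x_2.

S(f_1,f_2): lcm = x_1**2*x_2. S = 2/5*x_1**2 - 2*x_1*x_2 - 3/2*x_2**2 - 3/2*x_2.
  leading term x_1**2: subtract (2/5)·f_1 from 2/5*x_1**2 - 2*x_1*x_2 - 3/2*x_2**2 - 3/2*x_2 → -2*x_1*x_2 - 3/2*x_2**2 + 4/5*x_1 - 9/10*x_2 + 3/5
  leading term x_1*x_2: subtract (1/5)·f_2 from -2*x_1*x_2 - 3/2*x_2**2 + 4/5*x_1 - 9/10*x_2 + 3/5 → -3/2*x_2**2 - 9/10*x_2 + 3/5
  leading term x_2**2: no divisor's leading term divides it; move -3/2*x_2**2 to the remainder.
  leading term x_2: no divisor's leading term divides it; move -9/10*x_2 to the remainder.
  leading term 1: no divisor's leading term divides it; move 3/5 to the remainder.
  remainder -3/2*x_2**2 - 9/10*x_2 + 3/5 ≠ 0; add g_3 = -3/2*x_2**2 - 9/10*x_2 + 3/5 to the basis.

S(f_1,g_3): leading monomials are coprime, so the S-polynomial reduces to 0 (Buchberger's first criterion).
S(f_2,g_3): lcm = x_1*x_2**2. S = -x_1*x_2 + 2/5*x_1.
  leading term x_1*x_2: subtract (1/10)·f_2 from -x_1*x_2 + 2/5*x_1 → 0
  remainder 0.

Every S-polynomial of the final basis reduces to 0, so we have a Gröbner basis.
Inter-reduce: drop elements whose leading term is divisible by another's, tail-reduce, and make monic.
Reduced Gröbner basis: {x_1**2 - 2*x_1 - 3/2*x_2 - 3/2, x_1*x_2 - 2/5*x_1, x_2**2 + 3/5*x_2 - 2/5}.

Buchberger on the second generating set:
h_1 = x_1**2 - 10*x_1*x_2 + 8*x_1 - 3/2*x_2 - 3/2, LT = x_1**2.
h_2 = -2*x_1**2 - 70*x_1*x_2 + 32*x_1 + 3*x_2 + 3, LT = x_1**2.

S(h_1,h_2): lcm = x_1**2. S = -45*x_1*x_2 + 24*x_1.
  leading term x_1*x_2: no divisor's leading term divides it; move -45*x_1*x_2 to the remainder.
  leading term x_1: no divisor's leading term divides it; move 24*x_1 to the remainder.
  remainder -45*x_1*x_2 + 24*x_1 ≠ 0; add k_3 = -45*x_1*x_2 + 24*x_1 to the basis.

S(h_1,k_3): lcm = x_1**2*x_2. S = -10*x_1*x_2**2 + 8/15*x_1**2 + 8*x_1*x_2 - 3/2*x_2**2 - 3/2*x_2.
  leading term x_1*x_2**2: subtract (2/9*x_2)·k_3 from -10*x_1*x_2**2 + 8/15*x_1**2 + 8*x_1*x_2 - 3/2*x_2**2 - 3/2*x_2 → 8/15*x_1**2 + 8/3*x_1*x_2 - 3/2*x_2**2 - 3/2*x_2
  leading term x_1**2: subtract (8/15)·h_1 from 8/15*x_1**2 + 8/3*x_1*x_2 - 3/2*x_2**2 - 3/2*x_2 → 8*x_1*x_2 - 3/2*x_2**2 - 64/15*x_1 - 7/10*x_2 + 4/5
  leading term x_1*x_2: subtract (-8/45)·k_3 from 8*x_1*x_2 - 3/2*x_2**2 - 64/15*x_1 - 7/10*x_2 + 4/5 → -3/2*x_2**2 - 7/10*x_2 + 4/5
  leading term x_2**2: no divisor's leading term divides it; move -3/2*x_2**2 to the remainder.
  leading term x_2: no divisor's leading term divides it; move -7/10*x_2 to the remainder.
  leading term 1: no divisor's leading term divides it; move 4/5 to the remainder.
  remainder -3/2*x_2**2 - 7/10*x_2 + 4/5 ≠ 0; add k_4 = -3/2*x_2**2 - 7/10*x_2 + 4/5 to the basis.

S(h_2,k_3): lcm = x_1**2*x_2. S = 35*x_1*x_2**2 + 8/15*x_1**2 - 16*x_1*x_2 - 3/2*x_2**2 - 3/2*x_2.
  leading term x_1*x_2**2: subtract (-7/9*x_2)·k_3 from 35*x_1*x_2**2 + 8/15*x_1**2 - 16*x_1*x_2 - 3/2*x_2**2 - 3/2*x_2 → 8/15*x_1**2 + 8/3*x_1*x_2 - 3/2*x_2**2 - 3/2*x_2
  leading term x_1**2: subtract (8/15)·h_1 from 8/15*x_1**2 + 8/3*x_1*x_2 - 3/2*x_2**2 - 3/2*x_2 → 8*x_1*x_2 - 3/2*x_2**2 - 64/15*x_1 - 7/10*x_2 + 4/5
  leading term x_1*x_2: subtract (-8/45)·k_3 from 8*x_1*x_2 - 3/2*x_2**2 - 64/15*x_1 - 7/10*x_2 + 4/5 → -3/2*x_2**2 - 7/10*x_2 + 4/5
  leading term x_2**2: subtract (1)·k_4 from -3/2*x_2**2 - 7/10*x_2 + 4/5 → 0
  remainder 0.

S(h_1,k_4): leading monomials are coprime, so the S-polynomial reduces to 0 (Buchberger's first criterion).
S(h_2,k_4): leading monomials are coprime, so the S-polynomial reduces to 0 (Buchberger's first criterion).
S(k_3,k_4): lcm = x_1*x_2**2. S = -x_1*x_2 + 8/15*x_1.
  leading term x_1*x_2: subtract (1/45)·k_3 from -x_1*x_2 + 8/15*x_1 → 0
  remainder 0.

Every S-polynomial of the final basis reduces to 0, so we have a Gröbner basis.
Inter-reduce: drop elements whose leading term is divisible by another's, tail-reduce, and make monic.
Reduced Gröbner basis: {x_1**2 + 8/3*x_1 - 3/2*x_2 - 3/2, x_1*x_2 - 8/15*x_1, x_2**2 + 7/15*x_2 - 8/15}.

Since the reduced bases disagree, the two ideals are not the same.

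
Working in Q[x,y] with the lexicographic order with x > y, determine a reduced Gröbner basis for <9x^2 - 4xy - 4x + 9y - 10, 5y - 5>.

G = {x^2 - 8/9x - 1/9, y - 1}

f_1 = 9x^2 - 4xy - 4x + 9y - 10, LT = x^2.
f_2 = 5y - 5, LT = y.

The S-polynomials (S(f_1,f_2)) all reduce to 0 modulo the current basis, so we have a Gröbner basis.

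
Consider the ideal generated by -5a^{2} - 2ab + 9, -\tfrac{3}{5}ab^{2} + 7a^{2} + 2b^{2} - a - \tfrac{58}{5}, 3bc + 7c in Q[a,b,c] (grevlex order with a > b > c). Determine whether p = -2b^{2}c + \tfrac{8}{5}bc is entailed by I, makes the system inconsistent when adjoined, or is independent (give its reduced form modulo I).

First compute the reduced Gröbner basis of I by Buchberger's algorithm.
f_1 = -5a^{2} - 2ab + 9, LT = a^{2}.
f_2 = -\tfrac{3}{5}ab^{2} + 7a^{2} + 2b^{2} - a - \tfrac{58}{5}, LT = ab^{2}.
f_3 = 3bc + 7c, LT = bc.

S(f_1,f_2): lcm = a^{2}b^{2}. S = \tfrac{2}{5}ab^{3} + \tfrac{35}{3}a^{3} + \tfrac{10}{3}ab^{2} - \tfrac{5}{3}a^{2} - \tfrac{9}{5}b^{2} - \tfrac{58}{3}a.
  reduce S modulo (f_1, f_2, f_3):
  remainder \tfrac{4}{3}b^{3} - \tfrac{140}{9}ab + \tfrac{419}{45}b^{2} - \tfrac{35}{9}a - \tfrac{116}{15}b + \tfrac{23}{9} ≠ 0; add h_4 = \tfrac{4}{3}b^{3} - \tfrac{140}{9}ab + \tfrac{419}{45}b^{2} - \tfrac{35}{9}a - \tfrac{116}{15}b + \tfrac{23}{9} to the basis.

S(f_2,f_3): lcm = ab^{2}c. S = -\tfrac{35}{3}a^{2}c - \tfrac{7}{3}abc - \tfrac{10}{3}b^{2}c + \tfrac{5}{3}ac + \tfrac{58}{3}c.
  reduce S modulo (f_1, f_2, f_3, h_4):
  remainder -\tfrac{34}{9}ac - \tfrac{535}{27}c ≠ 0; add h_5 = -\tfrac{34}{9}ac - \tfrac{535}{27}c to the basis.

S(f_3,h_4): lcm = b^{3}c. S = \tfrac{35}{3}abc - \tfrac{93}{20}b^{2}c + \tfrac{35}{12}ac + \tfrac{29}{5}bc - \tfrac{23}{12}c.
  reduce S modulo (f_1, f_2, f_3, h_4, h_5):
  remainder \tfrac{1592149}{18360}c ≠ 0; add h_6 = \tfrac{1592149}{18360}c to the basis.

The other S-polynomials (S(f_1,f_3), S(f_1,h_4), S(f_2,h_4), S(f_1,h_5), S(f_2,h_5), S(f_3,h_5), S(h_4,h_5), S(f_1,h_6), S(f_2,h_6), S(f_3,h_6), S(h_4,h_6), S(h_5,h_6)) all reduce to 0 modulo the current basis, so we have a Gröbner basis.
Inter-reduce: drop elements whose leading term is divisible by another's, tail-reduce, and make monic.
Reduced Gröbner basis: {ab^{2} + \tfrac{14}{3}ab - \tfrac{10}{3}b^{2} + \tfrac{5}{3}a - \tfrac{5}{3}, b^{3} - \tfrac{35}{3}ab + \tfrac{419}{60}b^{2} - \tfrac{35}{12}a - \tfrac{29}{5}b + \tfrac{23}{12}, a^{2} + \tfrac{2}{5}ab - \tfrac{9}{5}, c}.
Label its elements g_1 = ab^{2} + \tfrac{14}{3}ab - \tfrac{10}{3}b^{2} + \tfrac{5}{3}a - \tfrac{5}{3}, g_2 = b^{3} - \tfrac{35}{3}ab + \tfrac{419}{60}b^{2} - \tfrac{35}{12}a - \tfrac{29}{5}b + \tfrac{23}{12}, g_3 = a^{2} + \tfrac{2}{5}ab - \tfrac{9}{5}, g_4 = c.

Reduce p = -2b^{2}c + \tfrac{8}{5}bc modulo G:
  leading term b^{2}c: subtract (-2b^{2})·g_4 from -2b^{2}c + \tfrac{8}{5}bc → \tfrac{8}{5}bc
  leading term bc: subtract (\tfrac{8}{5}b)·g_4 from \tfrac{8}{5}bc → 0
  normal form = 0.
Since the normal form is 0, p ∈ I.

-2b^{2}c + \tfrac{8}{5}bc lies in I (it reduces to 0).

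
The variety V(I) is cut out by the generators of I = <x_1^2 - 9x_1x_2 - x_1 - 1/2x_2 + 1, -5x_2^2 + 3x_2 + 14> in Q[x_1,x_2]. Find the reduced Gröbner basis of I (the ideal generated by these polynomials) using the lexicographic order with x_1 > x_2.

G = {x_1^2 - 9x_1x_2 - x_1 - 1/2x_2 + 1, x_2^2 - 3/5x_2 - 14/5}

f_1 = x_1^2 - 9x_1x_2 - x_1 - 1/2x_2 + 1, LT = x_1^2.
f_2 = -5x_2^2 + 3x_2 + 14, LT = x_2^2.

The S-polynomials (S(f_1,f_2)) all reduce to 0 modulo the current basis, so we have a Gröbner basis.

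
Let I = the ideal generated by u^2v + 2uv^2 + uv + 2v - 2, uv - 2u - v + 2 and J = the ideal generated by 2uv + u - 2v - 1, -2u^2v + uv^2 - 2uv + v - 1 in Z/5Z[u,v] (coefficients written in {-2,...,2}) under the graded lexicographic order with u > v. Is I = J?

Yes, the ideals are equal.

For a fixed monomial order, each ideal has a unique reduced Gröbner basis; comparing bases decides equality.
Buchberger on the first generating set:
f_1 = u^2v + 2uv^2 + uv + 2v - 2, LT = u^2v.
f_2 = uv - 2u - v + 2, LT = uv.

S(f_1,f_2): lcm = u^2v. S = 2uv^2 + 2u^2 + 2uv - 2u + 2v - 2.
  leading term uv^2: subtract (2v)·f_2 from 2uv^2 + 2u^2 + 2uv - 2u + 2v - 2 → 2u^2 + uv + 2v^2 - 2u - 2v - 2
  leading term u^2: no divisor's leading term divides it; move 2u^2 to the remainder.
  leading term uv: subtract (1)·f_2 from uv + 2v^2 - 2u - 2v - 2 → 2v^2 - v + 1
  leading term v^2: no divisor's leading term divides it; move 2v^2 to the remainder.
  leading term v: no divisor's leading term divides it; move -v to the remainder.
  leading term 1: no divisor's leading term divides it; move 1 to the remainder.
  remainder 2u^2 + 2v^2 - v + 1 ≠ 0; add g_3 = 2u^2 + 2v^2 - v + 1 to the basis.

S(f_1,g_3): lcm = u^2v. S = 2uv^2 - v^3 + uv - 2v^2 - v - 2.
  leading term uv^2: subtract (2v)·f_2 from 2uv^2 - v^3 + uv - 2v^2 - v - 2 → -v^3 - 2
  leading term v^3: no divisor's leading term divides it; move -v^3 to the remainder.
  leading term 1: no divisor's leading term divides it; move -2 to the remainder.
  remainder -v^3 - 2 ≠ 0; add g_4 = -v^3 - 2 to the basis.

The other S-polynomials (S(f_2,g_3), S(f_1,g_4), S(f_2,g_4), S(g_3,g_4)) all reduce to 0 modulo the current basis, so we have a Gröbner basis.
Inter-reduce: drop elements whose leading term is divisible by another's, tail-reduce, and make monic.
Reduced Gröbner basis: {v^3 + 2, u^2 + v^2 + 2v - 2, uv - 2u - v + 2}.

Buchberger on the second generating set:
h_1 = 2uv + u - 2v - 1, LT = uv.
h_2 = -2u^2v + uv^2 - 2uv + v - 1, LT = u^2v.

S(h_1,h_2): lcm = u^2v. S = -2uv^2 - 2u^2 - 2uv + 2u - 2v + 2.
  leading term uv^2: subtract (-v)·h_1 from -2uv^2 - 2u^2 - 2uv + 2u - 2v + 2 → -2u^2 - uv - 2v^2 + 2u + 2v + 2
  leading term u^2: no divisor's leading term divides it; move -2u^2 to the remainder.
  leading term uv: subtract (2)·h_1 from -uv - 2v^2 + 2u + 2v + 2 → -2v^2 + v - 1
  leading term v^2: no divisor's leading term divides it; move -2v^2 to the remainder.
  leading term v: no divisor's leading term divides it; move v to the remainder.
  leading term 1: no divisor's leading term divides it; move -1 to the remainder.
  remainder -2u^2 - 2v^2 + v - 1 ≠ 0; add k_3 = -2u^2 - 2v^2 + v - 1 to the basis.

S(h_1,k_3): lcm = u^2v. S = -v^3 - 2u^2 - uv - 2v^2 + 2u + 2v.
  leading term v^3: no divisor's leading term divides it; move -v^3 to the remainder.
  leading term u^2: subtract (1)·k_3 from -2u^2 - uv - 2v^2 + 2u + 2v → -uv + 2u + v + 1
  leading term uv: subtract (2)·h_1 from -uv + 2u + v + 1 → -2
  leading term 1: no divisor's leading term divides it; move -2 to the remainder.
  remainder -v^3 - 2 ≠ 0; add k_4 = -v^3 - 2 to the basis.

The other S-polynomials (S(h_2,k_3), S(h_1,k_4), S(h_2,k_4), S(k_3,k_4)) all reduce to 0 modulo the current basis, so we have a Gröbner basis.
Inter-reduce: drop elements whose leading term is divisible by another's, tail-reduce, and make monic.
Reduced Gröbner basis: {v^3 + 2, u^2 + v^2 + 2v - 2, uv - 2u - v + 2}.

The two bases agree; hence the ideals are identical.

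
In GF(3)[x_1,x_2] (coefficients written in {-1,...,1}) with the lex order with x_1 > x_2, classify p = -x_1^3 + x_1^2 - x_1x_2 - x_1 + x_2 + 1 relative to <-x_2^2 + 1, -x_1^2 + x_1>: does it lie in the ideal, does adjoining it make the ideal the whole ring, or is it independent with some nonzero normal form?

First compute the reduced Gröbner basis of I by Buchberger's algorithm.
f_1 = -x_2^2 + 1, LT = x_2^2.
f_2 = -x_1^2 + x_1, LT = x_1^2.

The S-polynomials (S(f_1,f_2)) all reduce to 0 modulo the current basis, so we have a Gröbner basis.
Inter-reduce: drop elements whose leading term is divisible by another's, tail-reduce, and make monic.
Reduced Gröbner basis: {x_1^2 - x_1, x_2^2 - 1}.
Label its elements g_1 = x_1^2 - x_1, g_2 = x_2^2 - 1.

Reduce p = -x_1^3 + x_1^2 - x_1x_2 - x_1 + x_2 + 1 modulo G:
  leading term x_1^3: subtract (-x_1)·g_1 from -x_1^3 + x_1^2 - x_1x_2 - x_1 + x_2 + 1 → -x_1x_2 - x_1 + x_2 + 1
  leading term x_1x_2: no divisor's leading term divides it; move -x_1x_2 to the remainder.
  leading term x_1: no divisor's leading term divides it; move -x_1 to the remainder.
  leading term x_2: no divisor's leading term divides it; move x_2 to the remainder.
  leading term 1: no divisor's leading term divides it; move 1 to the remainder.
  normal form = -x_1x_2 - x_1 + x_2 + 1.
The normal form is nonzero, so p ∉ I. Since p minus its normal form lies in I, I + (p) = I + (r) where r = -x_1x_2 - x_1 + x_2 + 1; decide whether this ideal is the whole ring.
Run Buchberger on G together with r (pairs among the g_i already reduce to 0 since G is a Gröbner basis):
g_1 = x_1^2 - x_1, LT = x_1^2.
g_2 = x_2^2 - 1, LT = x_2^2.
r = -x_1x_2 - x_1 + x_2 + 1, LT = x_1x_2.

The S-polynomials (S(g_1,g_2), S(g_1,r), S(g_2,r)) all reduce to 0 modulo the current basis, so we have a Gröbner basis.
Inter-reduce: drop elements whose leading term is divisible by another's, tail-reduce, and make monic.
Reduced Gröbner basis: {x_1^2 - x_1, x_1x_2 + x_1 - x_2 - 1, x_2^2 - 1}.
The reduced Gröbner basis of I + (p) is {x_1^2 - x_1, x_1x_2 + x_1 - x_2 - 1, x_2^2 - 1} ≠ {1}, a proper ideal, so the enlarged system stays consistent: p is independent of I, with normal form -x_1x_2 - x_1 + x_2 + 1.

-x_1^3 + x_1^2 - x_1x_2 - x_1 + x_2 + 1 is independent of I; its normal form modulo I is -x_1x_2 - x_1 + x_2 + 1.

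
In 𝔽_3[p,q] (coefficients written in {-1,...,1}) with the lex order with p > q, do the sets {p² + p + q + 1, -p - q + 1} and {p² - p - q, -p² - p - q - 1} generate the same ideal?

Since reduced Gröbner bases are canonical representatives of ideals under a given ordering, it suffices to compute and compare them.
Buchberger on the first generating set:
f_1 = p² + p + q + 1, LT = p².
f_2 = -p - q + 1, LT = p.

S(f_1,f_2): lcm = p². S = -pq - p + q + 1.
  leading term pq: subtract (q)·f_2 from -pq - p + q + 1 → -p + q² + 1
  leading term p: subtract (1)·f_2 from -p + q² + 1 → q² + q
  leading term q²: no divisor's leading term divides it; move q² to the remainder.
  leading term q: no divisor's leading term divides it; move q to the remainder.
  remainder q² + q ≠ 0; add g_3 = q² + q to the basis.

S(f_1,g_3): leading monomials are coprime, so the S-polynomial reduces to 0 (Buchberger's first criterion).
S(f_2,g_3): leading monomials are coprime, so the S-polynomial reduces to 0 (Buchberger's first criterion).
Every S-polynomial of the final basis reduces to 0, so we have a Gröbner basis.
Inter-reduce: drop elements whose leading term is divisible by another's, tail-reduce, and make monic.
Reduced Gröbner basis: {p + q - 1, q² + q}.

Buchberger on the second generating set:
h_1 = p² - p - q, LT = p².
h_2 = -p² - p - q - 1, LT = p².

S(h_1,h_2): lcm = p². S = p + q - 1.
  leading term p: no divisor's leading term divides it; move p to the remainder.
  leading term q: no divisor's leading term divides it; move q to the remainder.
  leading term 1: no divisor's leading term divides it; move -1 to the remainder.
  remainder p + q - 1 ≠ 0; add k_3 = p + q - 1 to the basis.

S(h_1,k_3): lcm = p². S = -pq - q.
  leading term pq: subtract (-q)·k_3 from -pq - q → q² + q
  leading term q²: no divisor's leading term divides it; move q² to the remainder.
  leading term q: no divisor's leading term divides it; move q to the remainder.
  remainder q² + q ≠ 0; add k_4 = q² + q to the basis.

S(h_2,k_3): lcm = p². S = -pq - p + q + 1.
  leading term pq: subtract (-q)·k_3 from -pq - p + q + 1 → -p + q² + 1
  leading term p: subtract (-1)·k_3 from -p + q² + 1 → q² + q
  leading term q²: subtract (1)·k_4 from q² + q → 0
  remainder 0.

S(h_1,k_4): leading monomials are coprime, so the S-polynomial reduces to 0 (Buchberger's first criterion).
S(h_2,k_4): leading monomials are coprime, so the S-polynomial reduces to 0 (Buchberger's first criterion).
S(k_3,k_4): leading monomials are coprime, so the S-polynomial reduces to 0 (Buchberger's first criterion).
Every S-polynomial of the final basis reduces to 0, so we have a Gröbner basis.
Inter-reduce: drop elements whose leading term is divisible by another's, tail-reduce, and make monic.
Reduced Gröbner basis: {p + q - 1, q² + q}.

These coincide, so the ideals are equal.

Yes, the ideals are equal.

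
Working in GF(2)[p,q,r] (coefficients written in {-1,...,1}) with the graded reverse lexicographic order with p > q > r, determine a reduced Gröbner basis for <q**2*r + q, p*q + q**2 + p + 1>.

G = {q**2*r + q, p*q + q**2 + p + 1, p*r + q*r + p + q + r + 1}

f_1 = q**2*r + q, LT = q**2*r.
f_2 = p*q + q**2 + p + 1, LT = p*q.

S(f_1,f_2): lcm = p*q**2*r. S = q**3*r + p*q*r + p*q + q*r.
  leading term q**3*r: subtract (q)·f_1 from q**3*r + p*q*r + p*q + q*r → p*q*r + p*q + q**2 + q*r
  leading term p*q*r: subtract (r)·f_2 from p*q*r + p*q + q**2 + q*r → q**2*r + p*q + q**2 + p*r + q*r + r
  leading term q**2*r: subtract (1)·f_1 from q**2*r + p*q + q**2 + p*r + q*r + r → p*q + q**2 + p*r + q*r + q + r
  leading term p*q: subtract (1)·f_2 from p*q + q**2 + p*r + q*r + q + r → p*r + q*r + p + q + r + 1
  leading term p*r: no divisor's leading term divides it; move p*r to the remainder.
  leading term q*r: no divisor's leading term divides it; move q*r to the remainder.
  leading term p: no divisor's leading term divides it; move p to the remainder.
  leading term q: no divisor's leading term divides it; move q to the remainder.
  leading term r: no divisor's leading term divides it; move r to the remainder.
  leading term 1: no divisor's leading term divides it; move 1 to the remainder.
  remainder p*r + q*r + p + q + r + 1 ≠ 0; add g_3 = p*r + q*r + p + q + r + 1 to the basis.

The other S-polynomials (S(f_1,g_3), S(f_2,g_3)) all reduce to 0 modulo the current basis, so we have a Gröbner basis.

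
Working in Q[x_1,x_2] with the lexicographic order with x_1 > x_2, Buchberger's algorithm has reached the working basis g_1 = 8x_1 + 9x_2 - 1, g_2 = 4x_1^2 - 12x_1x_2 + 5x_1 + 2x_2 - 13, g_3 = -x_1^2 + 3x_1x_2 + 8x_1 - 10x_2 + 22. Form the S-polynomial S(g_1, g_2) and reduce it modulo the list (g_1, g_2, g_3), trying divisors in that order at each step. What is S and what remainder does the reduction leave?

S(g_1, g_2) = 33/8x_1x_2 - 11/8x_1 - 1/2x_2 + 13/4; remainder on division = -297/64x_2^2 + 25/16x_2 + 197/64.

lcm(LM(g_1), LM(g_2)) = x_1^2.
S = (lcm/LT(g_1))·g_1 − (lcm/LT(g_2))·g_2 = 33/8x_1x_2 - 11/8x_1 - 1/2x_2 + 13/4.
Reduce S modulo (g_1, g_2, g_3) in that order:
  leading term x_1x_2: subtract (33/64x_2)·g_1 from 33/8x_1x_2 - 11/8x_1 - 1/2x_2 + 13/4 → -11/8x_1 - 297/64x_2^2 + 1/64x_2 + 13/4
  leading term x_1: subtract (-11/64)·g_1 from -11/8x_1 - 297/64x_2^2 + 1/64x_2 + 13/4 → -297/64x_2^2 + 25/16x_2 + 197/64
  leading term x_2^2: no divisor's leading term divides it; move -297/64x_2^2 to the remainder.
  leading term x_2: no divisor's leading term divides it; move 25/16x_2 to the remainder.
  leading term 1: no divisor's leading term divides it; move 197/64 to the remainder.
The remainder -297/64x_2^2 + 25/16x_2 + 197/64 is nonzero, so it would be added as the next basis element.
An S-polynomial is built so that the two leading terms cancel; whether anything survives reduction is exactly the Gröbner-basis criterion.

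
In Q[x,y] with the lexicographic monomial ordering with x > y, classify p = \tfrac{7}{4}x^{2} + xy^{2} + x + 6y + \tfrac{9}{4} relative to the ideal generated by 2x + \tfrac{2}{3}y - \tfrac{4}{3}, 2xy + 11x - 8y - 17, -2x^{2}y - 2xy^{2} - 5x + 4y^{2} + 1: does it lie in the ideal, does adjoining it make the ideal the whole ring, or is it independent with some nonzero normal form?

First compute the reduced Gröbner basis of I by Buchberger's algorithm.
f_1 = 2x + \tfrac{2}{3}y - \tfrac{4}{3}, LT = x.
f_2 = 2xy + 11x - 8y - 17, LT = xy.
f_3 = -2x^{2}y - 2xy^{2} - 5x + 4y^{2} + 1, LT = x^{2}y.

S(f_1,f_2): lcm = xy. S = -\tfrac{11}{2}x + \tfrac{1}{3}y^{2} + \tfrac{10}{3}y + \tfrac{17}{2}.
  leading term x: subtract (-\tfrac{11}{4})·f_1 from -\tfrac{11}{2}x + \tfrac{1}{3}y^{2} + \tfrac{10}{3}y + \tfrac{17}{2} → \tfrac{1}{3}y^{2} + \tfrac{31}{6}y + \tfrac{29}{6}
  leading term y^{2}: no divisor's leading term divides it; move \tfrac{1}{3}y^{2} to the remainder.
  leading term y: no divisor's leading term divides it; move \tfrac{31}{6}y to the remainder.
  leading term 1: no divisor's leading term divides it; move \tfrac{29}{6} to the remainder.
  remainder \tfrac{1}{3}y^{2} + \tfrac{31}{6}y + \tfrac{29}{6} ≠ 0; add h_4 = \tfrac{1}{3}y^{2} + \tfrac{31}{6}y + \tfrac{29}{6} to the basis.

S(f_1,f_3): lcm = x^{2}y. S = -\tfrac{2}{3}xy^{2} - \tfrac{2}{3}xy - \tfrac{5}{2}x + 2y^{2} + \tfrac{1}{2}.
  leading term xy^{2}: subtract (-\tfrac{1}{3}y^{2})·f_1 from -\tfrac{2}{3}xy^{2} - \tfrac{2}{3}xy - \tfrac{5}{2}x + 2y^{2} + \tfrac{1}{2} → -\tfrac{2}{3}xy - \tfrac{5}{2}x + \tfrac{2}{9}y^{3} + \tfrac{14}{9}y^{2} + \tfrac{1}{2}
  leading term xy: subtract (-\tfrac{1}{3}y)·f_1 from -\tfrac{2}{3}xy - \tfrac{5}{2}x + \tfrac{2}{9}y^{3} + \tfrac{14}{9}y^{2} + \tfrac{1}{2} → -\tfrac{5}{2}x + \tfrac{2}{9}y^{3} + \tfrac{16}{9}y^{2} - \tfrac{4}{9}y + \tfrac{1}{2}
  leading term x: subtract (-\tfrac{5}{4})·f_1 from -\tfrac{5}{2}x + \tfrac{2}{9}y^{3} + \tfrac{16}{9}y^{2} - \tfrac{4}{9}y + \tfrac{1}{2} → \tfrac{2}{9}y^{3} + \tfrac{16}{9}y^{2} + \tfrac{7}{18}y - \tfrac{7}{6}
  leading term y^{3}: subtract (\tfrac{2}{3}y)·h_4 from \tfrac{2}{9}y^{3} + \tfrac{16}{9}y^{2} + \tfrac{7}{18}y - \tfrac{7}{6} → -\tfrac{5}{3}y^{2} - \tfrac{17}{6}y - \tfrac{7}{6}
  leading term y^{2}: subtract (-5)·h_4 from -\tfrac{5}{3}y^{2} - \tfrac{17}{6}y - \tfrac{7}{6} → 23y + 23
  leading term y: no divisor's leading term divides it; move 23y to the remainder.
  leading term 1: no divisor's leading term divides it; move 23 to the remainder.
  remainder 23y + 23 ≠ 0; add h_5 = 23y + 23 to the basis.

The other S-polynomials (S(f_2,f_3), S(f_1,h_4), S(f_2,h_4), S(f_3,h_4), S(f_1,h_5), S(f_2,h_5), S(f_3,h_5), S(h_4,h_5)) all reduce to 0 modulo the current basis, so we have a Gröbner basis.
Inter-reduce: drop elements whose leading term is divisible by another's, tail-reduce, and make monic.
Reduced Gröbner basis: {x - 1, y + 1}.
Label its elements g_1 = x - 1, g_2 = y + 1.

Reduce p = \tfrac{7}{4}x^{2} + xy^{2} + x + 6y + \tfrac{9}{4} modulo G:
  leading term x^{2}: subtract (\tfrac{7}{4}x)·g_1 from \tfrac{7}{4}x^{2} + xy^{2} + x + 6y + \tfrac{9}{4} → xy^{2} + \tfrac{11}{4}x + 6y + \tfrac{9}{4}
  leading term xy^{2}: subtract (y^{2})·g_1 from xy^{2} + \tfrac{11}{4}x + 6y + \tfrac{9}{4} → \tfrac{11}{4}x + y^{2} + 6y + \tfrac{9}{4}
  leading term x: subtract (\tfrac{11}{4})·g_1 from \tfrac{11}{4}x + y^{2} + 6y + \tfrac{9}{4} → y^{2} + 6y + 5
  leading term y^{2}: subtract (y)·g_2 from y^{2} + 6y + 5 → 5y + 5
  leading term y: subtract (5)·g_2 from 5y + 5 → 0
  normal form = 0.
Since the normal form is 0, p ∈ I.

Ideal membership is decidable via reduction modulo a Gröbner basis.

\tfrac{7}{4}x^{2} + xy^{2} + x + 6y + \tfrac{9}{4} lies in I (it reduces to 0).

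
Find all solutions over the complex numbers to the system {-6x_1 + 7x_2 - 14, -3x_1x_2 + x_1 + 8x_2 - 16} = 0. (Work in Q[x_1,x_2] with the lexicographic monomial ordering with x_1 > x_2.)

Compute a lex Gröbner basis by Buchberger's algorithm.
f_1 = -6x_1 + 7x_2 - 14, LT = x_1.
f_2 = -3x_1x_2 + x_1 + 8x_2 - 16, LT = x_1x_2.

S(f_1,f_2): lcm = x_1x_2. S = 1/3x_1 - 7/6x_2^2 + 5x_2 - 16/3.
  leading term x_1: subtract (-1/18)·f_1 from 1/3x_1 - 7/6x_2^2 + 5x_2 - 16/3 → -7/6x_2^2 + 97/18x_2 - 55/9
  leading term x_2^2: no divisor's leading term divides it; move -7/6x_2^2 to the remainder.
  leading term x_2: no divisor's leading term divides it; move 97/18x_2 to the remainder.
  leading term 1: no divisor's leading term divides it; move -55/9 to the remainder.
  remainder -7/6x_2^2 + 97/18x_2 - 55/9 ≠ 0; add h_3 = -7/6x_2^2 + 97/18x_2 - 55/9 to the basis.

S(f_1,h_3): leading monomials are coprime, so the S-polynomial reduces to 0 (Buchberger's first criterion).
S(f_2,h_3): lcm = x_1x_2^2. S = 30/7x_1x_2 - 110/21x_1 - 8/3x_2^2 + 16/3x_2.
  leading term x_1x_2: subtract (-5/7x_2)·f_1 from 30/7x_1x_2 - 110/21x_1 - 8/3x_2^2 + 16/3x_2 → -110/21x_1 + 7/3x_2^2 - 14/3x_2
  leading term x_1: subtract (55/63)·f_1 from -110/21x_1 + 7/3x_2^2 - 14/3x_2 → 7/3x_2^2 - 97/9x_2 + 110/9
  leading term x_2^2: subtract (-2)·h_3 from 7/3x_2^2 - 97/9x_2 + 110/9 → 0
  remainder 0.

Every S-polynomial of the final basis reduces to 0, so we have a Gröbner basis.
Inter-reduce: drop elements whose leading term is divisible by another's, tail-reduce, and make monic.
Reduced Gröbner basis: {x_1 - 7/6x_2 + 7/3, x_2^2 - 97/21x_2 + 110/21}.

A lex Gröbner basis eliminates variables successively. Here x_2^2 - 97/21x_2 + 110/21 depends only on x_2, with roots {2, 55/21}; lifting each root through the earlier basis elements recovers the full solutions.
  x_2 = 2: the earlier basis element becomes x_1 = 0, giving x_1 = 0 — point (0, 2).
  x_2 = 55/21: the earlier basis element becomes x_1 - 13/18 = 0, giving x_1 = 13/18 — point (13/18, 55/21).
This is the nonlinear analogue of row-reducing a linear system.

{(0, 2), (13/18, 55/21)}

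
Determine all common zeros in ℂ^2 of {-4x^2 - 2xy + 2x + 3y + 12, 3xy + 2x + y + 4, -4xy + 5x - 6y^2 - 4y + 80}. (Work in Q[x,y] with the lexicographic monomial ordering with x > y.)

Compute a lex Gröbner basis by Buchberger's algorithm.
f_1 = -4x^2 - 2xy + 2x + 3y + 12, LT = x^2.
f_2 = 3xy + 2x + y + 4, LT = xy.
f_3 = -4xy + 5x - 6y^2 - 4y + 80, LT = xy.

S(f_1,f_2): lcm = x^2y. S = -2/3x^2 + 1/2xy^2 - 5/6xy - 4/3x - 3/4y^2 - 3y.
  reduce S modulo (f_1, f_2, f_3):
  remainder -10/9x - 11/12y^2 - 35/9y - 8/9 ≠ 0; add h_4 = -10/9x - 11/12y^2 - 35/9y - 8/9 to the basis.

S(f_1,f_3): lcm = x^2y. S = 5/4x^2 - xy^2 - 3/2xy + 20x - 3/4y^2 - 3y.
  reduce S modulo (f_1, f_2, f_3, h_4):
  remainder -1167/64y^2 - 455/6y - 139/12 ≠ 0; add h_5 = -1167/64y^2 - 455/6y - 139/12 to the basis.

S(f_2,f_3): lcm = xy. S = 23/12x - 3/2y^2 - 2/3y + 64/3.
  reduce S modulo (f_1, f_2, f_3, h_4, h_5):
  remainder 152345/28008y + 152345/7002 ≠ 0; add h_6 = 152345/28008y + 152345/7002 to the basis.

The other S-polynomials (S(f_1,h_4), S(f_2,h_4), S(f_3,h_4), S(f_1,h_5), S(f_2,h_5), S(f_3,h_5), S(h_4,h_5), S(f_1,h_6), S(f_2,h_6), S(f_3,h_6), S(h_4,h_6), S(h_5,h_6)) all reduce to 0 modulo the current basis, so we have a Gröbner basis.
Inter-reduce: drop elements whose leading term is divisible by another's, tail-reduce, and make monic.
Reduced Gröbner basis: {x, y + 4}.

From the last basis element, y + 4 = 0, so y takes values in {-4}. Each choice, substituted upward through the basis, yields the corresponding point(s) of the solution set.
  y = -4: the earlier basis element becomes x = 0, giving x = 0 — point (0, -4).
A lex Gröbner basis triangularizes the system, enabling back-substitution.

{(0, -4)}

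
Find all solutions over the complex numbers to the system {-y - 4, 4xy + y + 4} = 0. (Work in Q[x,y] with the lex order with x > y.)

Compute a lex Gröbner basis by Buchberger's algorithm.
f_1 = -y - 4, LT = y.
f_2 = 4xy + y + 4, LT = xy.

S(f_1,f_2): lcm = xy. S = 4x - 1/4y - 1.
  leading term x: no divisor's leading term divides it; move 4x to the remainder.
  leading term y: subtract (1/4)·f_1 from -1/4y - 1 → 0
  remainder 4x ≠ 0; add h_3 = 4x to the basis.

The other S-polynomials (S(f_1,h_3), S(f_2,h_3)) all reduce to 0 modulo the current basis, so we have a Gröbner basis.
Inter-reduce: drop elements whose leading term is divisible by another's, tail-reduce, and make monic.
Reduced Gröbner basis: {x, y + 4}.

From the last basis element, y + 4 = 0, so y takes values in {-4}. Each choice, substituted upward through the basis, yields the corresponding point(s) of the solution set.
  y = -4: the earlier basis element becomes x = 0, giving x = 0 — point (0, -4).

{(0, -4)}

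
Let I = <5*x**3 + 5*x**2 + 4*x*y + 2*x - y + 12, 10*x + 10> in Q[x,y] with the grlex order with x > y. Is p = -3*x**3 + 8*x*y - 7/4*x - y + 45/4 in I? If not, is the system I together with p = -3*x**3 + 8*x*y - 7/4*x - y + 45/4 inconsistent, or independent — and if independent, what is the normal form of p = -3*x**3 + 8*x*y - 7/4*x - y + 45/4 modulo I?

Adjoining -3*x**3 + 8*x*y - 7/4*x - y + 45/4 makes the ideal the whole ring: the system is inconsistent.

First compute the reduced Gröbner basis of I by Buchberger's algorithm.
f_1 = 5*x**3 + 5*x**2 + 4*x*y + 2*x - y + 12, LT = x**3.
f_2 = 10*x + 10, LT = x.

S(f_1,f_2): lcm = x**3. S = 4/5*x*y + 2/5*x - 1/5*y + 12/5.
  leading term x*y: subtract (2/25*y)·f_2 from 4/5*x*y + 2/5*x - 1/5*y + 12/5 → 2/5*x - y + 12/5
  leading term x: subtract (1/25)·f_2 from 2/5*x - y + 12/5 → -y + 2
  leading term y: no divisor's leading term divides it; move -y to the remainder.
  leading term 1: no divisor's leading term divides it; move 2 to the remainder.
  remainder -y + 2 ≠ 0; add h_3 = -y + 2 to the basis.

The other S-polynomials (S(f_1,h_3), S(f_2,h_3)) all reduce to 0 modulo the current basis, so we have a Gröbner basis.
Inter-reduce: drop elements whose leading term is divisible by another's, tail-reduce, and make monic.
Reduced Gröbner basis: {x + 1, y - 2}.
Label its elements g_1 = x + 1, g_2 = y - 2.

Reduce p = -3*x**3 + 8*x*y - 7/4*x - y + 45/4 modulo G:
  leading term x**3: subtract (-3*x**2)·g_1 from -3*x**3 + 8*x*y - 7/4*x - y + 45/4 → 3*x**2 + 8*x*y - 7/4*x - y + 45/4
  leading term x**2: subtract (3*x)·g_1 from 3*x**2 + 8*x*y - 7/4*x - y + 45/4 → 8*x*y - 19/4*x - y + 45/4
  leading term x*y: subtract (8*y)·g_1 from 8*x*y - 19/4*x - y + 45/4 → -19/4*x - 9*y + 45/4
  leading term x: subtract (-19/4)·g_1 from -19/4*x - 9*y + 45/4 → -9*y + 16
  leading term y: subtract (-9)·g_2 from -9*y + 16 → -2
  leading term 1: no divisor's leading term divides it; move -2 to the remainder.
  normal form = -2.
The normal form is nonzero, so p ∉ I. Since p minus its normal form lies in I, I + (p) = I + (r) where r = -2; decide whether this ideal is the whole ring.
Here r = -2 is a nonzero constant, hence a unit: 1 ∈ I + (p), the Gröbner basis of I + (p) is {1}, and the enlarged system has no common solution — adjoining p is inconsistent.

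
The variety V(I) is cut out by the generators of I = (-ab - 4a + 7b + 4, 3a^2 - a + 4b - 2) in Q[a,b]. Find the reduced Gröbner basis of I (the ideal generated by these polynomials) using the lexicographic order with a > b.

The reduced Gröbner basis is the canonical form of the ideal for this ordering.

f_1 = -ab - 4a + 7b + 4, LT = ab.
f_2 = 3a^2 - a + 4b - 2, LT = a^2.

S(f_1,f_2): lcm = a^2b. S = 4a^2 - 20/3ab - 4a - 4/3b^2 + 2/3b.
  reduce S modulo (f_1, f_2):
  remainder 24a - 4/3b^2 - 154/3b - 24 ≠ 0; add g_3 = 24a - 4/3b^2 - 154/3b - 24 to the basis.

S(f_1,g_3): lcm = ab. S = 4a + 1/18b^3 + 77/36b^2 - 6b - 4.
  reduce S modulo (f_1, f_2, g_3):
  remainder 1/18b^3 + 85/36b^2 + 23/9b ≠ 0; add g_4 = 1/18b^3 + 85/36b^2 + 23/9b to the basis.

The other S-polynomials (S(f_2,g_3), S(f_1,g_4), S(f_2,g_4), S(g_3,g_4)) all reduce to 0 modulo the current basis, so we have a Gröbner basis.
Inter-reduce: drop elements whose leading term is divisible by another's, tail-reduce, and make monic.

G = {a - 1/18b^2 - 77/36b - 1, b^3 + 85/2b^2 + 46b}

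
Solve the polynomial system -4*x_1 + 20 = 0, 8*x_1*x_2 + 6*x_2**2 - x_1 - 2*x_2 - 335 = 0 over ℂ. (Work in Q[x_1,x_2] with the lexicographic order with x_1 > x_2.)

Compute a lex Gröbner basis by Buchberger's algorithm.
f_1 = -4*x_1 + 20, LT = x_1.
f_2 = 8*x_1*x_2 - x_1 + 6*x_2**2 - 2*x_2 - 335, LT = x_1*x_2.

S(f_1,f_2): lcm = x_1*x_2. S = 1/8*x_1 - 3/4*x_2**2 - 19/4*x_2 + 335/8.
  leading term x_1: subtract (-1/32)·f_1 from 1/8*x_1 - 3/4*x_2**2 - 19/4*x_2 + 335/8 → -3/4*x_2**2 - 19/4*x_2 + 85/2
  leading term x_2**2: no divisor's leading term divides it; move -3/4*x_2**2 to the remainder.
  leading term x_2: no divisor's leading term divides it; move -19/4*x_2 to the remainder.
  leading term 1: no divisor's leading term divides it; move 85/2 to the remainder.
  remainder -3/4*x_2**2 - 19/4*x_2 + 85/2 ≠ 0; add h_3 = -3/4*x_2**2 - 19/4*x_2 + 85/2 to the basis.

The other S-polynomials (S(f_1,h_3), S(f_2,h_3)) all reduce to 0 modulo the current basis, so we have a Gröbner basis.
Inter-reduce: drop elements whose leading term is divisible by another's, tail-reduce, and make monic.
Reduced Gröbner basis: {x_1 - 5, x_2**2 + 19/3*x_2 - 170/3}.

Since the basis is lex-ordered, x_2**2 + 19/3*x_2 - 170/3 is univariate in x_2. Its roots are {-34/3, 5}. Back-substituting each root into the other basis elements fixes the other coordinates.
  x_2 = -34/3: the earlier basis element becomes x_1 - 5 = 0, giving x_1 = 5 — point (5, -34/3).
  x_2 = 5: the earlier basis element becomes x_1 - 5 = 0, giving x_1 = 5 — point (5, 5).

{(5, -34/3), (5, 5)}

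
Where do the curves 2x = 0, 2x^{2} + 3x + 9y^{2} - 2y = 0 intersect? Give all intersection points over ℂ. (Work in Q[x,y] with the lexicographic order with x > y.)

{(0, 0), (0, 2/9)}

Compute a lex Gröbner basis by Buchberger's algorithm.
f_1 = 2x, LT = x.
f_2 = 2x^{2} + 3x + 9y^{2} - 2y, LT = x^{2}.

S(f_1,f_2): lcm = x^{2}. S = -\tfrac{3}{2}x - \tfrac{9}{2}y^{2} + y.
  leading term x: subtract (-\tfrac{3}{4})·f_1 from -\tfrac{3}{2}x - \tfrac{9}{2}y^{2} + y → -\tfrac{9}{2}y^{2} + y
  leading term y^{2}: no divisor's leading term divides it; move -\tfrac{9}{2}y^{2} to the remainder.
  leading term y: no divisor's leading term divides it; move y to the remainder.
  remainder -\tfrac{9}{2}y^{2} + y ≠ 0; add h_3 = -\tfrac{9}{2}y^{2} + y to the basis.

The other S-polynomials (S(f_1,h_3), S(f_2,h_3)) all reduce to 0 modulo the current basis, so we have a Gröbner basis.
Inter-reduce: drop elements whose leading term is divisible by another's, tail-reduce, and make monic.
Reduced Gröbner basis: {x, y^{2} - \tfrac{2}{9}y}.

From the last basis element, y^{2} - \tfrac{2}{9}y = 0, so y takes values in {0, 2/9}. Each choice, substituted upward through the basis, yields the corresponding point(s) of the solution set.
  y = 0: the earlier basis element becomes x = 0, giving x = 0 — point (0, 0).
  y = 2/9: the earlier basis element becomes x = 0, giving x = 0 — point (0, 2/9).
Substituting each solution back into the original system confirms all equations vanish.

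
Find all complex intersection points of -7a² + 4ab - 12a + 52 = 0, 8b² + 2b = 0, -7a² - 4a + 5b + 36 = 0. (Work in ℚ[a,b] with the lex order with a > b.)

{(2, 0)}

Compute a lex Gröbner basis by Buchberger's algorithm.
f_1 = -7a² + 4ab - 12a + 52, LT = a².
f_2 = 8b² + 2b, LT = b².
f_3 = -7a² - 4a + 5b + 36, LT = a².

S(f_1,f_3): lcm = a². S = -4/7ab + 8/7a + 5/7b - 16/7.
  leading term ab: no divisor's leading term divides it; move -4/7ab to the remainder.
  leading term a: no divisor's leading term divides it; move 8/7a to the remainder.
  leading term b: no divisor's leading term divides it; move 5/7b to the remainder.
  leading term 1: no divisor's leading term divides it; move -16/7 to the remainder.
  remainder -4/7ab + 8/7a + 5/7b - 16/7 ≠ 0; add h_4 = -4/7ab + 8/7a + 5/7b - 16/7 to the basis.

S(f_1,h_4): lcm = a²b. S = 2a² - 4/7ab² + 83/28ab - 4a - 52/7b.
  leading term a²: subtract (-2/7)·f_1 from 2a² - 4/7ab² + 83/28ab - 4a - 52/7b → -4/7ab² + 115/28ab - 52/7a - 52/7b + 104/7
  leading term ab²: subtract (-1/14a)·f_2 from -4/7ab² + 115/28ab - 52/7a - 52/7b + 104/7 → 17/4ab - 52/7a - 52/7b + 104/7
  leading term ab: subtract (-119/16)·h_4 from 17/4ab - 52/7a - 52/7b + 104/7 → 15/14a - 237/112b - 15/7
  leading term a: no divisor's leading term divides it; move 15/14a to the remainder.
  leading term b: no divisor's leading term divides it; move -237/112b to the remainder.
  leading term 1: no divisor's leading term divides it; move -15/7 to the remainder.
  remainder 15/14a - 237/112b - 15/7 ≠ 0; add h_5 = 15/14a - 237/112b - 15/7 to the basis.

S(f_2,h_4): lcm = ab². S = 9/4ab + 5/4b² - 4b.
  leading term ab: subtract (-63/16)·h_4 from 9/4ab + 5/4b² - 4b → 9/2a + 5/4b² - 19/16b - 9
  leading term a: subtract (21/5)·h_5 from 9/2a + 5/4b² - 19/16b - 9 → 5/4b² + 77/10b
  leading term b²: subtract (5/32)·f_2 from 5/4b² + 77/10b → 591/80b
  leading term b: no divisor's leading term divides it; move 591/80b to the remainder.
  remainder 591/80b ≠ 0; add h_6 = 591/80b to the basis.

The other S-polynomials (S(f_1,f_2), S(f_2,f_3), S(f_3,h_4), S(f_1,h_5), S(f_2,h_5), S(f_3,h_5), S(h_4,h_5), S(f_1,h_6), S(f_2,h_6), S(f_3,h_6), S(h_4,h_6), S(h_5,h_6)) all reduce to 0 modulo the current basis, so we have a Gröbner basis.
Inter-reduce: drop elements whose leading term is divisible by another's, tail-reduce, and make monic.
Reduced Gröbner basis: {a - 2, b}.

From the last basis element, b = 0, so b takes values in {0}. Each choice, substituted upward through the basis, yields the corresponding point(s) of the solution set.
  b = 0: the earlier basis element becomes a - 2 = 0, giving a = 2 — point (2, 0).
Each listed point satisfies every original equation (direct substitution).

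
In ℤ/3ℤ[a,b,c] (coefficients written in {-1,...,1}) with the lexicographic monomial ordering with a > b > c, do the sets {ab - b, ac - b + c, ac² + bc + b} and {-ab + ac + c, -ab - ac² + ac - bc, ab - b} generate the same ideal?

No, the ideals differ.

Since reduced Gröbner bases are canonical representatives of ideals under a given ordering, it suffices to compute and compare them.
Buchberger on the first generating set:
f_1 = ab - b, LT = ab.
f_2 = ac - b + c, LT = ac.
f_3 = ac² + bc + b, LT = ac².

S(f_1,f_2): lcm = abc. S = b² + bc.
  leading term b²: no divisor's leading term divides it; move b² to the remainder.
  leading term bc: no divisor's leading term divides it; move bc to the remainder.
  remainder b² + bc ≠ 0; add g_4 = b² + bc to the basis.

S(f_1,f_3): lcm = abc². S = -b²c - b² - bc².
  leading term b²c: subtract (-c)·g_4 from -b²c - b² - bc² → -b²
  leading term b²: subtract (-1)·g_4 from -b² → bc
  leading term bc: no divisor's leading term divides it; move bc to the remainder.
  remainder bc ≠ 0; add g_5 = bc to the basis.

S(f_2,f_3): lcm = ac². S = bc - b + c².
  leading term bc: subtract (1)·g_5 from bc - b + c² → -b + c²
  leading term b: no divisor's leading term divides it; move -b to the remainder.
  leading term c²: no divisor's leading term divides it; move c² to the remainder.
  remainder -b + c² ≠ 0; add g_6 = -b + c² to the basis.

S(f_1,g_6): lcm = ab. S = ac² - b.
  leading term ac²: subtract (c)·f_2 from ac² - b → bc - b - c²
  leading term bc: subtract (1)·g_5 from bc - b - c² → -b - c²
  leading term b: subtract (1)·g_6 from -b - c² → c²
  leading term c²: no divisor's leading term divides it; move c² to the remainder.
  remainder c² ≠ 0; add g_7 = c² to the basis.

The other S-polynomials (S(f_1,g_4), S(f_2,g_4), S(f_3,g_4), S(f_1,g_5), S(f_2,g_5), S(f_3,g_5), S(g_4,g_5), S(f_2,g_6), S(f_3,g_6), S(g_4,g_6), S(g_5,g_6), S(f_1,g_7), S(f_2,g_7), S(f_3,g_7), S(g_4,g_7), S(g_5,g_7), S(g_6,g_7)) all reduce to 0 modulo the current basis, so we have a Gröbner basis.
Inter-reduce: drop elements whose leading term is divisible by another's, tail-reduce, and make monic.
Reduced Gröbner basis: {ac + c, b, c²}.

Buchberger on the second generating set:
h_1 = -ab + ac + c, LT = ab.
h_2 = -ab - ac² + ac - bc, LT = ab.
h_3 = ab - b, LT = ab.

S(h_1,h_2): lcm = ab. S = -ac² - bc - c.
  leading term ac²: no divisor's leading term divides it; move -ac² to the remainder.
  leading term bc: no divisor's leading term divides it; move -bc to the remainder.
  leading term c: no divisor's leading term divides it; move -c to the remainder.
  remainder -ac² - bc - c ≠ 0; add k_4 = -ac² - bc - c to the basis.

S(h_1,h_3): lcm = ab. S = -ac + b - c.
  leading term ac: no divisor's leading term divides it; move -ac to the remainder.
  leading term b: no divisor's leading term divides it; move b to the remainder.
  leading term c: no divisor's leading term divides it; move -c to the remainder.
  remainder -ac + b - c ≠ 0; add k_5 = -ac + b - c to the basis.

S(h_1,k_4): lcm = abc². S = -ac³ - b²c - bc - c³.
  leading term ac³: subtract (c)·k_4 from -ac³ - b²c - bc - c³ → -b²c + bc² - bc - c³ + c²
  leading term b²c: no divisor's leading term divides it; move -b²c to the remainder.
  leading term bc²: no divisor's leading term divides it; move bc² to the remainder.
  leading term bc: no divisor's leading term divides it; move -bc to the remainder.
  leading term c³: no divisor's leading term divides it; move -c³ to the remainder.
  leading term c²: no divisor's leading term divides it; move c² to the remainder.
  remainder -b²c + bc² - bc - c³ + c² ≠ 0; add k_6 = -b²c + bc² - bc - c³ + c² to the basis.

S(h_3,k_4): lcm = abc². S = -b²c - bc² - bc.
  leading term b²c: subtract (1)·k_6 from -b²c - bc² - bc → bc² + c³ - c²
  leading term bc²: no divisor's leading term divides it; move bc² to the remainder.
  leading term c³: no divisor's leading term divides it; move c³ to the remainder.
  leading term c²: no divisor's leading term divides it; move -c² to the remainder.
  remainder bc² + c³ - c² ≠ 0; add k_7 = bc² + c³ - c² to the basis.

S(h_1,k_5): lcm = abc. S = -ac² + b² - bc - c².
  leading term ac²: subtract (1)·k_4 from -ac² + b² - bc - c² → b² - c² + c
  leading term b²: no divisor's leading term divides it; move b² to the remainder.
  leading term c²: no divisor's leading term divides it; move -c² to the remainder.
  leading term c: no divisor's leading term divides it; move c to the remainder.
  remainder b² - c² + c ≠ 0; add k_8 = b² - c² + c to the basis.

S(h_3,k_5): lcm = abc. S = b² + bc.
  leading term b²: subtract (1)·k_8 from b² + bc → bc + c² - c
  leading term bc: no divisor's leading term divides it; move bc to the remainder.
  leading term c²: no divisor's leading term divides it; move c² to the remainder.
  leading term c: no divisor's leading term divides it; move -c to the remainder.
  remainder bc + c² - c ≠ 0; add k_9 = bc + c² - c to the basis.

S(h_3,k_6): lcm = ab²c. S = abc² - abc - ac³ + ac² - b²c.
  leading term abc²: subtract (-c²)·h_1 from abc² - abc - ac³ + ac² - b²c → -abc + ac² - b²c + c³
  leading term abc: subtract (c)·h_1 from -abc + ac² - b²c + c³ → -b²c + c³ - c²
  leading term b²c: subtract (1)·k_6 from -b²c + c³ - c² → -bc² + bc - c³ + c²
  leading term bc²: subtract (-1)·k_7 from -bc² + bc - c³ + c² → bc
  leading term bc: subtract (1)·k_9 from bc → -c² + c
  leading term c²: no divisor's leading term divides it; move -c² to the remainder.
  leading term c: no divisor's leading term divides it; move c to the remainder.
  remainder -c² + c ≠ 0; add k_10 = -c² + c to the basis.

S(h_1,k_8): lcm = ab². S = -abc + ac² - ac - bc.
  leading term abc: subtract (c)·h_1 from -abc + ac² - ac - bc → -ac - bc - c²
  leading term ac: subtract (1)·k_5 from -ac - bc - c² → -bc - b - c² + c
  leading term bc: subtract (-1)·k_9 from -bc - b - c² + c → -b
  leading term b: no divisor's leading term divides it; move -b to the remainder.
  remainder -b ≠ 0; add k_11 = -b to the basis.

The other S-polynomials (S(h_2,h_3), S(h_2,k_4), S(h_2,k_5), S(k_4,k_5), S(h_1,k_6), S(h_2,k_6), S(k_4,k_6), S(k_5,k_6), S(h_1,k_7), S(h_2,k_7), S(h_3,k_7), S(k_4,k_7), S(k_5,k_7), S(k_6,k_7), S(h_2,k_8), S(h_3,k_8), S(k_4,k_8), S(k_5,k_8), S(k_6,k_8), S(k_7,k_8), S(h_1,k_9), S(h_2,k_9), S(h_3,k_9), S(k_4,k_9), S(k_5,k_9), S(k_6,k_9), S(k_7,k_9), S(k_8,k_9), S(h_1,k_10), S(h_2,k_10), S(h_3,k_10), S(k_4,k_10), S(k_5,k_10), S(k_6,k_10), S(k_7,k_10), S(k_8,k_10), S(k_9,k_10), S(h_1,k_11), S(h_2,k_11), S(h_3,k_11), S(k_4,k_11), S(k_5,k_11), S(k_6,k_11), S(k_7,k_11), S(k_8,k_11), S(k_9,k_11), S(k_10,k_11)) all reduce to 0 modulo the current basis, so we have a Gröbner basis.
Inter-reduce: drop elements whose leading term is divisible by another's, tail-reduce, and make monic.
Reduced Gröbner basis: {ac + c, b, c² - c}.

These differ, so the ideals are not equal.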